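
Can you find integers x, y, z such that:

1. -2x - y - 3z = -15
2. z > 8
Yes

Take x = 0, y = -12, z = 9. Substituting into each constraint:
  (1) -2(0) + 12 - 3(9) = -15 ✓
  (2) 9 > 8 ✓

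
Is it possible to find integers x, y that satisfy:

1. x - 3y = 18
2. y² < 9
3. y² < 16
Yes

Take x = 18, y = 0. Substituting into each constraint:
  (1) 18 - 3(0) = 18 ✓
  (2) y² = (0)² = 0, and 0 < 9 ✓
  (3) y² = (0)² = 0, and 0 < 16 ✓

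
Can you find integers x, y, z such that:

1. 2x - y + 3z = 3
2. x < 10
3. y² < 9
Yes

Take x = 0, y = 0, z = 1. Substituting into each constraint:
  (1) 2(0) + 0 + 3(1) = 3 ✓
  (2) 0 < 10 ✓
  (3) y² = (0)² = 0, and 0 < 9 ✓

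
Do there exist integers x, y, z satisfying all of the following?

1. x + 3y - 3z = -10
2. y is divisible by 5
Yes

Take x = -10, y = 0, z = 0. Substituting into each constraint:
  (1) (-10) + 3(0) - 3(0) = -10 ✓
  (2) 0 = 5 × 0, remainder 0 ✓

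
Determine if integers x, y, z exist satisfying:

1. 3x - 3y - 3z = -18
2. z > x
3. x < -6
Yes

Take x = -7, y = -1, z = 0. Substituting into each constraint:
  (1) 3(-7) - 3(-1) - 3(0) = -18 ✓
  (2) 0 > -7 ✓
  (3) -7 < -6 ✓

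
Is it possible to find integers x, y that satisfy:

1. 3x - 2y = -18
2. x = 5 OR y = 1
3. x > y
No

The full constraint system is jointly infeasible over the integers. Each constraint and what it forces:

  - 3x - 2y = -18: is a linear equation tying the variables together
  - x = 5 OR y = 1: forces a choice: either x = 5 or y = 1
  - x > y: bounds one variable relative to another variable

Split on the disjunction (x = 5 OR y = 1):
  • If x = 5: with x = 5, every remaining term of the linear equation is divisible by 2, so the left side is ≡ 0 (mod 2); but the right side -33 ≡ 1 (mod 2). No integers can satisfy it.
  • If y = 1: with y = 1, every remaining term of the linear equation is divisible by 3, so the left side is ≡ 0 (mod 3); but the right side -16 ≡ 2 (mod 3). No integers can satisfy it.
Both branches are infeasible, so the system has no integer solution.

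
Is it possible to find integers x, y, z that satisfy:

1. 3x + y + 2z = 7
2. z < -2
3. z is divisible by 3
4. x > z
Yes

Take x = 0, y = 13, z = -3. Substituting into each constraint:
  (1) 3(0) + 13 + 2(-3) = 7 ✓
  (2) -3 < -2 ✓
  (3) -3 = 3 × -1, remainder 0 ✓
  (4) 0 > -3 ✓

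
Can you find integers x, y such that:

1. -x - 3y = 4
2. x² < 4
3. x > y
No

The full constraint system is jointly infeasible over the integers. Each constraint and what it forces:

  - -x - 3y = 4: is a linear equation tying the variables together
  - x² < 4: restricts x to |x| ≤ 1
  - x > y: bounds one variable relative to another variable

The bounds confine x to {-1, 0, 1}. For each value, substitute into the equation:
  • x = -1: the equation forces y = -1, but x > y fails since -1 ≤ -1.
  • x = 0: the equation gives -3y = 4, so y would not be an integer.
  • x = 1: the equation gives -3y = 5, so y would not be an integer.
Every case fails, so no integer solution exists.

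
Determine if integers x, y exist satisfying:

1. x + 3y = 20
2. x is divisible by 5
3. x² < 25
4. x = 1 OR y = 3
No

A contradictory subset is {x + 3y = 20, x is divisible by 5, x = 1 OR y = 3}. No integer assignment can satisfy these jointly:

  - x + 3y = 20: is a linear equation tying the variables together
  - x is divisible by 5: restricts x to multiples of 5
  - x = 1 OR y = 3: forces a choice: either x = 1 or y = 3

Split on the disjunction (x = 1 OR y = 3):
  • If x = 1: this contradicts the divisibility constraint — 1 is not a multiple of 5.
  • If y = 3: with y = 3, writing x = 5x', every remaining term of the linear equation is divisible by 5, so the left side is ≡ 0 (mod 5); but the right side 11 ≡ 1 (mod 5). No integers can satisfy it.
Both branches are infeasible, so the system has no integer solution.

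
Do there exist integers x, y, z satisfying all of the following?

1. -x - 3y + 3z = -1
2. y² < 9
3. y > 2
No

A contradictory subset is {y² < 9, y > 2}. No integer assignment can satisfy these jointly:

  - y² < 9: restricts y to |y| ≤ 2
  - y > 2: bounds one variable relative to a constant

Direct contradiction: the bounds on y require y ≥ 3 and y ≤ 2 simultaneously, which is empty.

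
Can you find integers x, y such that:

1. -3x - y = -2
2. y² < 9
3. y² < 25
Yes

Take x = 0, y = 2. Substituting into each constraint:
  (1) -3(0) + (-2) = -2 ✓
  (2) y² = (2)² = 4, and 4 < 9 ✓
  (3) y² = (2)² = 4, and 4 < 25 ✓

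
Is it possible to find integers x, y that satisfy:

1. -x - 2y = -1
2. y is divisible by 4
Yes

Take x = 1, y = 0. Substituting into each constraint:
  (1) (-1) - 2(0) = -1 ✓
  (2) 0 = 4 × 0, remainder 0 ✓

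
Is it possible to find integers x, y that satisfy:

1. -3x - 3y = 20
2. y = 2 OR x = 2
No

Even the single constraint (-3x - 3y = 20) is infeasible over the integers.

  - -3x - 3y = 20: every term on the left is divisible by 3, so the LHS ≡ 0 (mod 3), but the RHS 20 is not — no integer solution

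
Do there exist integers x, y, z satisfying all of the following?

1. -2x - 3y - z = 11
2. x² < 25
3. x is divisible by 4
Yes

Take x = 0, y = -4, z = 1. Substituting into each constraint:
  (1) -2(0) - 3(-4) + (-1) = 11 ✓
  (2) x² = (0)² = 0, and 0 < 25 ✓
  (3) 0 = 4 × 0, remainder 0 ✓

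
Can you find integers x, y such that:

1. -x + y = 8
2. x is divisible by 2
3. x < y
Yes

Take x = 0, y = 8. Substituting into each constraint:
  (1) 0 + 8 = 8 ✓
  (2) 0 = 2 × 0, remainder 0 ✓
  (3) 0 < 8 ✓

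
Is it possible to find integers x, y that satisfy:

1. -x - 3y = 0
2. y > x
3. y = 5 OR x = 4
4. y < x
No

A contradictory subset is {y > x, y < x}. No integer assignment can satisfy these jointly:

  - y > x: bounds one variable relative to another variable
  - y < x: bounds one variable relative to another variable

Direct contradiction: y > x and x > y cannot both hold.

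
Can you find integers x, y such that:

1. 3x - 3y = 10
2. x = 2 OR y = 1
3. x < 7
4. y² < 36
No

Even the single constraint (3x - 3y = 10) is infeasible over the integers.

  - 3x - 3y = 10: every term on the left is divisible by 3, so the LHS ≡ 0 (mod 3), but the RHS 10 is not — no integer solution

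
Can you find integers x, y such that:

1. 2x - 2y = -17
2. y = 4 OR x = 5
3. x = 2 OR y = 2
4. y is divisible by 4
No

Even the single constraint (2x - 2y = -17) is infeasible over the integers.

  - 2x - 2y = -17: every term on the left is divisible by 2, so the LHS ≡ 0 (mod 2), but the RHS -17 is not — no integer solution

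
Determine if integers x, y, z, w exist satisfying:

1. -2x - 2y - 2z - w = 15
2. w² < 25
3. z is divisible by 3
Yes

Take x = 0, y = -8, z = 0, w = 1. Substituting into each constraint:
  (1) -2(0) - 2(-8) - 2(0) + (-1) = 15 ✓
  (2) w² = (1)² = 1, and 1 < 25 ✓
  (3) 0 = 3 × 0, remainder 0 ✓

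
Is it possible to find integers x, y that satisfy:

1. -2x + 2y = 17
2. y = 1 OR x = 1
No

Even the single constraint (-2x + 2y = 17) is infeasible over the integers.

  - -2x + 2y = 17: every term on the left is divisible by 2, so the LHS ≡ 0 (mod 2), but the RHS 17 is not — no integer solution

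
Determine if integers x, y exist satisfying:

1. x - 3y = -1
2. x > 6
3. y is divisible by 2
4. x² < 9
No

A contradictory subset is {x > 6, x² < 9}. No integer assignment can satisfy these jointly:

  - x > 6: bounds one variable relative to a constant
  - x² < 9: restricts x to |x| ≤ 2

Direct contradiction: the bounds on x require x ≥ 7 and x ≤ 2 simultaneously, which is empty.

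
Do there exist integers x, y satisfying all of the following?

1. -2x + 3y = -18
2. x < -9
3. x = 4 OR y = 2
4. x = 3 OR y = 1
No

A contradictory subset is {-2x + 3y = -18, x < -9, x = 4 OR y = 2}. No integer assignment can satisfy these jointly:

  - -2x + 3y = -18: is a linear equation tying the variables together
  - x < -9: bounds one variable relative to a constant
  - x = 4 OR y = 2: forces a choice: either x = 4 or y = 2

Split on the disjunction (x = 4 OR y = 2):
  • If x = 4: this contradicts the bound x ≤ -10.
  • If y = 2: the equation forces x = 12, which contradicts the bound x ≤ -10.
Both branches are infeasible, so the system has no integer solution.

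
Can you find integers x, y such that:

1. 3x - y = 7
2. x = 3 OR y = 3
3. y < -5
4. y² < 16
No

A contradictory subset is {3x - y = 7, x = 3 OR y = 3, y < -5}. No integer assignment can satisfy these jointly:

  - 3x - y = 7: is a linear equation tying the variables together
  - x = 3 OR y = 3: forces a choice: either x = 3 or y = 3
  - y < -5: bounds one variable relative to a constant

Split on the disjunction (x = 3 OR y = 3):
  • If x = 3: the equation forces y = 2, which contradicts the bound y ≤ -6.
  • If y = 3: this contradicts the bound y ≤ -6.
Both branches are infeasible, so the system has no integer solution.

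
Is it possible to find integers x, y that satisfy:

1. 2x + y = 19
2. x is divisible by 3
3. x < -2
Yes

Take x = -3, y = 25. Substituting into each constraint:
  (1) 2(-3) + 25 = 19 ✓
  (2) -3 = 3 × -1, remainder 0 ✓
  (3) -3 < -2 ✓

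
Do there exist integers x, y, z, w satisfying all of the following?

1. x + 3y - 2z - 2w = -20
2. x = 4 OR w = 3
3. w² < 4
Yes

Take x = 4, y = -8, z = 0, w = 0. Substituting into each constraint:
  (1) 4 + 3(-8) - 2(0) - 2(0) = -20 ✓
  (2) x = 4, target 4 ✓ (first branch holds)
  (3) w² = (0)² = 0, and 0 < 4 ✓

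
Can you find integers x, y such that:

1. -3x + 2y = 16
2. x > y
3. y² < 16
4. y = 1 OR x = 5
No

A contradictory subset is {-3x + 2y = 16, x > y, y = 1 OR x = 5}. No integer assignment can satisfy these jointly:

  - -3x + 2y = 16: is a linear equation tying the variables together
  - x > y: bounds one variable relative to another variable
  - y = 1 OR x = 5: forces a choice: either y = 1 or x = 5

Split on the disjunction (y = 1 OR x = 5):
  • If y = 1: with y = 1, every remaining term of the linear equation is divisible by 3, so the left side is ≡ 0 (mod 3); but the right side 14 ≡ 2 (mod 3). No integers can satisfy it.
  • If x = 5: with x = 5, every remaining term of the linear equation is divisible by 2, so the left side is ≡ 0 (mod 2); but the right side 31 ≡ 1 (mod 2). No integers can satisfy it.
Both branches are infeasible, so the system has no integer solution.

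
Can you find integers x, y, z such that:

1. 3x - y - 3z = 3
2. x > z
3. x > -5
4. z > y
Yes

Take x = 2, y = 0, z = 1. Substituting into each constraint:
  (1) 3(2) + 0 - 3(1) = 3 ✓
  (2) 2 > 1 ✓
  (3) 2 > -5 ✓
  (4) 1 > 0 ✓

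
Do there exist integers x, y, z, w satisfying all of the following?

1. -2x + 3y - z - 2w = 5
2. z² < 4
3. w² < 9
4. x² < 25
Yes

Take x = 0, y = 3, z = 0, w = 2. Substituting into each constraint:
  (1) -2(0) + 3(3) + 0 - 2(2) = 5 ✓
  (2) z² = (0)² = 0, and 0 < 4 ✓
  (3) w² = (2)² = 4, and 4 < 9 ✓
  (4) x² = (0)² = 0, and 0 < 25 ✓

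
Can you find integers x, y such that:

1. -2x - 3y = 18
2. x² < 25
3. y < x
Yes

Take x = -3, y = -4. Substituting into each constraint:
  (1) -2(-3) - 3(-4) = 18 ✓
  (2) x² = (-3)² = 9, and 9 < 25 ✓
  (3) -4 < -3 ✓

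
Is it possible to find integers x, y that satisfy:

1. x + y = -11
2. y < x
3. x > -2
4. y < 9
Yes

Take x = 0, y = -11. Substituting into each constraint:
  (1) 0 + (-11) = -11 ✓
  (2) -11 < 0 ✓
  (3) 0 > -2 ✓
  (4) -11 < 9 ✓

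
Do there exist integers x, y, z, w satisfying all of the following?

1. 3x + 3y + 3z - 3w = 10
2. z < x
No

Even the single constraint (3x + 3y + 3z - 3w = 10) is infeasible over the integers.

  - 3x + 3y + 3z - 3w = 10: every term on the left is divisible by 3, so the LHS ≡ 0 (mod 3), but the RHS 10 is not — no integer solution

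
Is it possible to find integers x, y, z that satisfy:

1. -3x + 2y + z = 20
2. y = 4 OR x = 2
Yes

Take x = 2, y = 0, z = 26. Substituting into each constraint:
  (1) -3(2) + 2(0) + 26 = 20 ✓
  (2) x = 2, target 2 ✓ (second branch holds)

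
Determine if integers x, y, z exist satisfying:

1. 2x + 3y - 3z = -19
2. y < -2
Yes

Take x = 1, y = -7, z = 0. Substituting into each constraint:
  (1) 2(1) + 3(-7) - 3(0) = -19 ✓
  (2) -7 < -2 ✓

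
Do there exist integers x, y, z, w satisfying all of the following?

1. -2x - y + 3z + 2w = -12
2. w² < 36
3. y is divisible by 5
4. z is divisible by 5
Yes

Take x = 8, y = 0, z = 0, w = 2. Substituting into each constraint:
  (1) -2(8) + 0 + 3(0) + 2(2) = -12 ✓
  (2) w² = (2)² = 4, and 4 < 36 ✓
  (3) 0 = 5 × 0, remainder 0 ✓
  (4) 0 = 5 × 0, remainder 0 ✓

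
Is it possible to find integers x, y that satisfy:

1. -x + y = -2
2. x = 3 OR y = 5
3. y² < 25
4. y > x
No

A contradictory subset is {-x + y = -2, y > x}. No integer assignment can satisfy these jointly:

  - -x + y = -2: is a linear equation tying the variables together
  - y > x: bounds one variable relative to another variable

From the equation, x − y = 2, i.e. y − x = -2; but y > x requires y − x ≥ 1. Contradiction.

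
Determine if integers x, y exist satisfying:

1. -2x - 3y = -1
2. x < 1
Yes

Take x = -1, y = 1. Substituting into each constraint:
  (1) -2(-1) - 3(1) = -1 ✓
  (2) -1 < 1 ✓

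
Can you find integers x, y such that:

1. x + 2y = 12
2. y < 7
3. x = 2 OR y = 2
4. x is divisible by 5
No

A contradictory subset is {x + 2y = 12, x = 2 OR y = 2, x is divisible by 5}. No integer assignment can satisfy these jointly:

  - x + 2y = 12: is a linear equation tying the variables together
  - x = 2 OR y = 2: forces a choice: either x = 2 or y = 2
  - x is divisible by 5: restricts x to multiples of 5

Split on the disjunction (x = 2 OR y = 2):
  • If x = 2: this contradicts the divisibility constraint — 2 is not a multiple of 5.
  • If y = 2: with y = 2, writing x = 5x', every remaining term of the linear equation is divisible by 5, so the left side is ≡ 0 (mod 5); but the right side 8 ≡ 3 (mod 5). No integers can satisfy it.
Both branches are infeasible, so the system has no integer solution.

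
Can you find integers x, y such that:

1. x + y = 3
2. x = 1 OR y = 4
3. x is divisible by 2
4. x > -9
No

A contradictory subset is {x + y = 3, x = 1 OR y = 4, x is divisible by 2}. No integer assignment can satisfy these jointly:

  - x + y = 3: is a linear equation tying the variables together
  - x = 1 OR y = 4: forces a choice: either x = 1 or y = 4
  - x is divisible by 2: restricts x to multiples of 2

Split on the disjunction (x = 1 OR y = 4):
  • If x = 1: this contradicts the divisibility constraint — 1 is not a multiple of 2.
  • If y = 4: with y = 4, writing x = 2x', every remaining term of the linear equation is divisible by 2, so the left side is ≡ 0 (mod 2); but the right side -1 ≡ 1 (mod 2). No integers can satisfy it.
Both branches are infeasible, so the system has no integer solution.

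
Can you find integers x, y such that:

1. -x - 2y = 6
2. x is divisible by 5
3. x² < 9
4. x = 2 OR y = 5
No

A contradictory subset is {-x - 2y = 6, x is divisible by 5, x = 2 OR y = 5}. No integer assignment can satisfy these jointly:

  - -x - 2y = 6: is a linear equation tying the variables together
  - x is divisible by 5: restricts x to multiples of 5
  - x = 2 OR y = 5: forces a choice: either x = 2 or y = 5

Split on the disjunction (x = 2 OR y = 5):
  • If x = 2: this contradicts the divisibility constraint — 2 is not a multiple of 5.
  • If y = 5: with y = 5, writing x = 5x', every remaining term of the linear equation is divisible by 5, so the left side is ≡ 0 (mod 5); but the right side 16 ≡ 1 (mod 5). No integers can satisfy it.
Both branches are infeasible, so the system has no integer solution.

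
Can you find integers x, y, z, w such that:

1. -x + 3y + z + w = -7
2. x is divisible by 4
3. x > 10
Yes

Take x = 12, y = 0, z = 0, w = 5. Substituting into each constraint:
  (1) (-12) + 3(0) + 0 + 5 = -7 ✓
  (2) 12 = 4 × 3, remainder 0 ✓
  (3) 12 > 10 ✓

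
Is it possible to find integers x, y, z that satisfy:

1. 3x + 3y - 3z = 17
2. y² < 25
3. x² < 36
No

Even the single constraint (3x + 3y - 3z = 17) is infeasible over the integers.

  - 3x + 3y - 3z = 17: every term on the left is divisible by 3, so the LHS ≡ 0 (mod 3), but the RHS 17 is not — no integer solution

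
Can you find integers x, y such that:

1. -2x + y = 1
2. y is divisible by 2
No

The full constraint system is jointly infeasible over the integers. Each constraint and what it forces:

  - -2x + y = 1: is a linear equation tying the variables together
  - y is divisible by 2: restricts y to multiples of 2

Modular obstruction: writing y = 2y', every remaining term of the linear equation is divisible by 2, so the left side is ≡ 0 (mod 2); but the right side 1 ≡ 1 (mod 2). No integers can satisfy it.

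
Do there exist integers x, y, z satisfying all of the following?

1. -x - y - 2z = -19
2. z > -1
Yes

Take x = 0, y = 1, z = 9. Substituting into each constraint:
  (1) 0 + (-1) - 2(9) = -19 ✓
  (2) 9 > -1 ✓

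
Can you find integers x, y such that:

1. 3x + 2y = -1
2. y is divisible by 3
No

The full constraint system is jointly infeasible over the integers. Each constraint and what it forces:

  - 3x + 2y = -1: is a linear equation tying the variables together
  - y is divisible by 3: restricts y to multiples of 3

Modular obstruction: writing y = 3y', every remaining term of the linear equation is divisible by 3, so the left side is ≡ 0 (mod 3); but the right side -1 ≡ 2 (mod 3). No integers can satisfy it.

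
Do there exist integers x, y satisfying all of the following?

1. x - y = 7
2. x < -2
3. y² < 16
No

The full constraint system is jointly infeasible over the integers. Each constraint and what it forces:

  - x - y = 7: is a linear equation tying the variables together
  - x < -2: bounds one variable relative to a constant
  - y² < 16: restricts y to |y| ≤ 3

Range argument: with x ∈ [−∞, -3], y ∈ [-3, 3], the left side of the equation is at most 0, but the right side is 7 > 0. No integer solution exists.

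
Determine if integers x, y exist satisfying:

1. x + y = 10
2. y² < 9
Yes

Take x = 10, y = 0. Substituting into each constraint:
  (1) 10 + 0 = 10 ✓
  (2) y² = (0)² = 0, and 0 < 9 ✓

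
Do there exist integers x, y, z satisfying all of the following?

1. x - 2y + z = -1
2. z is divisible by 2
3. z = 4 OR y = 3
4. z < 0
Yes

Take x = 7, y = 3, z = -2. Substituting into each constraint:
  (1) 7 - 2(3) + (-2) = -1 ✓
  (2) -2 = 2 × -1, remainder 0 ✓
  (3) y = 3, target 3 ✓ (second branch holds)
  (4) -2 < 0 ✓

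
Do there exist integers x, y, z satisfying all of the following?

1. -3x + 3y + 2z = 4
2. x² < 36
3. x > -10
Yes

Take x = 0, y = 0, z = 2. Substituting into each constraint:
  (1) -3(0) + 3(0) + 2(2) = 4 ✓
  (2) x² = (0)² = 0, and 0 < 36 ✓
  (3) 0 > -10 ✓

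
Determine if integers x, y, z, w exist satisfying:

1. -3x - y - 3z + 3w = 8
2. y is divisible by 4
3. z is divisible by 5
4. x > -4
Yes

Take x = 0, y = 4, z = 0, w = 4. Substituting into each constraint:
  (1) -3(0) + (-4) - 3(0) + 3(4) = 8 ✓
  (2) 4 = 4 × 1, remainder 0 ✓
  (3) 0 = 5 × 0, remainder 0 ✓
  (4) 0 > -4 ✓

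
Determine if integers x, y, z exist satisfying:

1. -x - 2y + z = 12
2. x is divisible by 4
Yes

Take x = 0, y = -6, z = 0. Substituting into each constraint:
  (1) 0 - 2(-6) + 0 = 12 ✓
  (2) 0 = 4 × 0, remainder 0 ✓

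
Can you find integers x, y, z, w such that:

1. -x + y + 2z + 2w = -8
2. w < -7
Yes

Take x = 0, y = 8, z = 0, w = -8. Substituting into each constraint:
  (1) 0 + 8 + 2(0) + 2(-8) = -8 ✓
  (2) -8 < -7 ✓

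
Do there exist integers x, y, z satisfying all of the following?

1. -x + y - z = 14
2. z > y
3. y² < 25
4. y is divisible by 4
Yes

Take x = -15, y = 0, z = 1. Substituting into each constraint:
  (1) 15 + 0 + (-1) = 14 ✓
  (2) 1 > 0 ✓
  (3) y² = (0)² = 0, and 0 < 25 ✓
  (4) 0 = 4 × 0, remainder 0 ✓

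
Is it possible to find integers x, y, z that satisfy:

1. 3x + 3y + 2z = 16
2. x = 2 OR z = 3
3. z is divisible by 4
Yes

Take x = 2, y = 6, z = -4. Substituting into each constraint:
  (1) 3(2) + 3(6) + 2(-4) = 16 ✓
  (2) x = 2, target 2 ✓ (first branch holds)
  (3) -4 = 4 × -1, remainder 0 ✓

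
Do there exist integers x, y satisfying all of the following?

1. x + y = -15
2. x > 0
Yes

Take x = 1, y = -16. Substituting into each constraint:
  (1) 1 + (-16) = -15 ✓
  (2) 1 > 0 ✓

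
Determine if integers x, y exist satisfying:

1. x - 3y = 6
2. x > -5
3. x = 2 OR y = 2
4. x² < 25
No

A contradictory subset is {x - 3y = 6, x = 2 OR y = 2, x² < 25}. No integer assignment can satisfy these jointly:

  - x - 3y = 6: is a linear equation tying the variables together
  - x = 2 OR y = 2: forces a choice: either x = 2 or y = 2
  - x² < 25: restricts x to |x| ≤ 4

Split on the disjunction (x = 2 OR y = 2):
  • If x = 2: with x = 2, every remaining term of the linear equation is divisible by 3, so the left side is ≡ 0 (mod 3); but the right side 4 ≡ 1 (mod 3). No integers can satisfy it.
  • If y = 2: the equation forces x = 12, but x² < 25 requires |x| ≤ 4.
Both branches are infeasible, so the system has no integer solution.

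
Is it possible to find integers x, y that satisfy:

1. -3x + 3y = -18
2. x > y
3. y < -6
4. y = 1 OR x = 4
No

A contradictory subset is {-3x + 3y = -18, y < -6, y = 1 OR x = 4}. No integer assignment can satisfy these jointly:

  - -3x + 3y = -18: is a linear equation tying the variables together
  - y < -6: bounds one variable relative to a constant
  - y = 1 OR x = 4: forces a choice: either y = 1 or x = 4

Split on the disjunction (y = 1 OR x = 4):
  • If y = 1: this contradicts the bound y ≤ -7.
  • If x = 4: the equation forces y = -2, which contradicts the bound y ≤ -7.
Both branches are infeasible, so the system has no integer solution.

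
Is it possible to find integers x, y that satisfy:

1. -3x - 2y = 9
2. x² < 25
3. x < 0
Yes

Take x = -1, y = -3. Substituting into each constraint:
  (1) -3(-1) - 2(-3) = 9 ✓
  (2) x² = (-1)² = 1, and 1 < 25 ✓
  (3) -1 < 0 ✓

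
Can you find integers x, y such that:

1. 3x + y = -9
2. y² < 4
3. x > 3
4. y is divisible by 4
No

A contradictory subset is {3x + y = -9, y² < 4, x > 3}. No integer assignment can satisfy these jointly:

  - 3x + y = -9: is a linear equation tying the variables together
  - y² < 4: restricts y to |y| ≤ 1
  - x > 3: bounds one variable relative to a constant

Range argument: with x ∈ [4, ∞], y ∈ [-1, 1], the left side of the equation is at least 11, but the right side is -9 < 11. No integer solution exists.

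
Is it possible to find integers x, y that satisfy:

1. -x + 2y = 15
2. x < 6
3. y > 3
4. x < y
Yes

Take x = 1, y = 8. Substituting into each constraint:
  (1) (-1) + 2(8) = 15 ✓
  (2) 1 < 6 ✓
  (3) 8 > 3 ✓
  (4) 1 < 8 ✓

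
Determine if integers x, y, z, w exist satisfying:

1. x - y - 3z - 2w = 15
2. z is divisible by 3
Yes

Take x = 15, y = 0, z = 0, w = 0. Substituting into each constraint:
  (1) 15 + 0 - 3(0) - 2(0) = 15 ✓
  (2) 0 = 3 × 0, remainder 0 ✓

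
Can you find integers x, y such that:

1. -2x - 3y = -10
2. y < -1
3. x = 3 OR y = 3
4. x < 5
No

A contradictory subset is {-2x - 3y = -10, y < -1, x < 5}. No integer assignment can satisfy these jointly:

  - -2x - 3y = -10: is a linear equation tying the variables together
  - y < -1: bounds one variable relative to a constant
  - x < 5: bounds one variable relative to a constant

Range argument: with x ∈ [−∞, 4], y ∈ [−∞, -2], the left side of the equation is at least -2, but the right side is -10 < -2. No integer solution exists.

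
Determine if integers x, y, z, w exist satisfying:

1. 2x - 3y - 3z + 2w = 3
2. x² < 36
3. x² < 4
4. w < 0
Yes

Take x = 0, y = 0, z = -3, w = -3. Substituting into each constraint:
  (1) 2(0) - 3(0) - 3(-3) + 2(-3) = 3 ✓
  (2) x² = (0)² = 0, and 0 < 36 ✓
  (3) x² = (0)² = 0, and 0 < 4 ✓
  (4) -3 < 0 ✓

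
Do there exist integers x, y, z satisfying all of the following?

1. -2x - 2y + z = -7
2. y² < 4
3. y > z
Yes

Take x = 3, y = 0, z = -1. Substituting into each constraint:
  (1) -2(3) - 2(0) + (-1) = -7 ✓
  (2) y² = (0)² = 0, and 0 < 4 ✓
  (3) 0 > -1 ✓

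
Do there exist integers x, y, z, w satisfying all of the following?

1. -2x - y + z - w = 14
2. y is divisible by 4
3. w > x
Yes

Take x = -1, y = 0, z = 12, w = 0. Substituting into each constraint:
  (1) -2(-1) + 0 + 12 + 0 = 14 ✓
  (2) 0 = 4 × 0, remainder 0 ✓
  (3) 0 > -1 ✓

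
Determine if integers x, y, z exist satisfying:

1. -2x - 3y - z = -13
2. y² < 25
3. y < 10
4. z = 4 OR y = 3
Yes

Take x = 3, y = 1, z = 4. Substituting into each constraint:
  (1) -2(3) - 3(1) + (-4) = -13 ✓
  (2) y² = (1)² = 1, and 1 < 25 ✓
  (3) 1 < 10 ✓
  (4) z = 4, target 4 ✓ (first branch holds)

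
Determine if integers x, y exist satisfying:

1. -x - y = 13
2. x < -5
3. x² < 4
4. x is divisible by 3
No

A contradictory subset is {x < -5, x² < 4}. No integer assignment can satisfy these jointly:

  - x < -5: bounds one variable relative to a constant
  - x² < 4: restricts x to |x| ≤ 1

Direct contradiction: the bounds on x require x ≥ -1 and x ≤ -6 simultaneously, which is empty.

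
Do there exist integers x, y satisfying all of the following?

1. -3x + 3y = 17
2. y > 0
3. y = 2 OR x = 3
No

Even the single constraint (-3x + 3y = 17) is infeasible over the integers.

  - -3x + 3y = 17: every term on the left is divisible by 3, so the LHS ≡ 0 (mod 3), but the RHS 17 is not — no integer solution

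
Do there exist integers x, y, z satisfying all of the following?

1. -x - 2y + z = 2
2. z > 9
Yes

Take x = 8, y = 0, z = 10. Substituting into each constraint:
  (1) (-8) - 2(0) + 10 = 2 ✓
  (2) 10 > 9 ✓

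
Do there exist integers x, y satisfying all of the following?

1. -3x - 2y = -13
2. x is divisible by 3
Yes

Take x = 3, y = 2. Substituting into each constraint:
  (1) -3(3) - 2(2) = -13 ✓
  (2) 3 = 3 × 1, remainder 0 ✓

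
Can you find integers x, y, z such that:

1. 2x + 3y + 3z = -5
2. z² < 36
Yes

Take x = 2, y = -3, z = 0. Substituting into each constraint:
  (1) 2(2) + 3(-3) + 3(0) = -5 ✓
  (2) z² = (0)² = 0, and 0 < 36 ✓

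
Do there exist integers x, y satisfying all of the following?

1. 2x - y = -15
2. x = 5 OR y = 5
Yes

Take x = -5, y = 5. Substituting into each constraint:
  (1) 2(-5) + (-5) = -15 ✓
  (2) y = 5, target 5 ✓ (second branch holds)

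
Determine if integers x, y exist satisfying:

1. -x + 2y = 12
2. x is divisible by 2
Yes

Take x = 0, y = 6. Substituting into each constraint:
  (1) 0 + 2(6) = 12 ✓
  (2) 0 = 2 × 0, remainder 0 ✓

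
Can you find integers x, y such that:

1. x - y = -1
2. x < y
Yes

Take x = 0, y = 1. Substituting into each constraint:
  (1) 0 + (-1) = -1 ✓
  (2) 0 < 1 ✓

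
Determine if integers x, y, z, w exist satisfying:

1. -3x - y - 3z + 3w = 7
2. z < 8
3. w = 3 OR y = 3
Yes

Take x = -7, y = 2, z = 7, w = 3. Substituting into each constraint:
  (1) -3(-7) + (-2) - 3(7) + 3(3) = 7 ✓
  (2) 7 < 8 ✓
  (3) w = 3, target 3 ✓ (first branch holds)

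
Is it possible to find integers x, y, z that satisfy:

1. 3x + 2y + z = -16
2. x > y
Yes

Take x = 0, y = -1, z = -14. Substituting into each constraint:
  (1) 3(0) + 2(-1) + (-14) = -16 ✓
  (2) 0 > -1 ✓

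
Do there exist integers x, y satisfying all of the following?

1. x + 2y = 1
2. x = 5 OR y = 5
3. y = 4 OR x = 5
Yes

Take x = 5, y = -2. Substituting into each constraint:
  (1) 5 + 2(-2) = 1 ✓
  (2) x = 5, target 5 ✓ (first branch holds)
  (3) x = 5, target 5 ✓ (second branch holds)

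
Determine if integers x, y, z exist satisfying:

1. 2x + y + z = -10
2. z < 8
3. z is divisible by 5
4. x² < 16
Yes

Take x = 0, y = -10, z = 0. Substituting into each constraint:
  (1) 2(0) + (-10) + 0 = -10 ✓
  (2) 0 < 8 ✓
  (3) 0 = 5 × 0, remainder 0 ✓
  (4) x² = (0)² = 0, and 0 < 16 ✓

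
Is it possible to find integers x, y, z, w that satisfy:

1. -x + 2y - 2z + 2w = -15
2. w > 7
Yes

Take x = 1, y = -15, z = 0, w = 8. Substituting into each constraint:
  (1) (-1) + 2(-15) - 2(0) + 2(8) = -15 ✓
  (2) 8 > 7 ✓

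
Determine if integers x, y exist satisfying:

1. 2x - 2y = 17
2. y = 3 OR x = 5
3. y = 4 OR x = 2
No

Even the single constraint (2x - 2y = 17) is infeasible over the integers.

  - 2x - 2y = 17: every term on the left is divisible by 2, so the LHS ≡ 0 (mod 2), but the RHS 17 is not — no integer solution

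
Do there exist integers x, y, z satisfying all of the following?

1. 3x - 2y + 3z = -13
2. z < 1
Yes

Take x = 0, y = 5, z = -1. Substituting into each constraint:
  (1) 3(0) - 2(5) + 3(-1) = -13 ✓
  (2) -1 < 1 ✓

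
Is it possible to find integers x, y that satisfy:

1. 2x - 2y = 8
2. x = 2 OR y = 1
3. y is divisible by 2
Yes

Take x = 2, y = -2. Substituting into each constraint:
  (1) 2(2) - 2(-2) = 8 ✓
  (2) x = 2, target 2 ✓ (first branch holds)
  (3) -2 = 2 × -1, remainder 0 ✓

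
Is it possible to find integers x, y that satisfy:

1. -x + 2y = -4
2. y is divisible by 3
Yes

Take x = 4, y = 0. Substituting into each constraint:
  (1) (-4) + 2(0) = -4 ✓
  (2) 0 = 3 × 0, remainder 0 ✓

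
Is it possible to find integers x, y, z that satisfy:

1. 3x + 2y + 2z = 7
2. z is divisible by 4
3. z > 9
Yes

Take x = 1, y = -10, z = 12. Substituting into each constraint:
  (1) 3(1) + 2(-10) + 2(12) = 7 ✓
  (2) 12 = 4 × 3, remainder 0 ✓
  (3) 12 > 9 ✓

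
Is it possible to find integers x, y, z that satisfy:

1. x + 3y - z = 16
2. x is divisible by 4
Yes

Take x = 0, y = 0, z = -16. Substituting into each constraint:
  (1) 0 + 3(0) + 16 = 16 ✓
  (2) 0 = 4 × 0, remainder 0 ✓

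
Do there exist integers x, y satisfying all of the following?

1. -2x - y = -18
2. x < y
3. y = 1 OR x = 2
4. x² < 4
No

The full constraint system is jointly infeasible over the integers. Each constraint and what it forces:

  - -2x - y = -18: is a linear equation tying the variables together
  - x < y: bounds one variable relative to another variable
  - y = 1 OR x = 2: forces a choice: either y = 1 or x = 2
  - x² < 4: restricts x to |x| ≤ 1

Split on the disjunction (y = 1 OR x = 2):
  • If y = 1: with y = 1, every remaining term of the linear equation is divisible by 2, so the left side is ≡ 0 (mod 2); but the right side -17 ≡ 1 (mod 2). No integers can satisfy it.
  • If x = 2: this contradicts x² < 4, which requires |x| ≤ 1.
Both branches are infeasible, so the system has no integer solution.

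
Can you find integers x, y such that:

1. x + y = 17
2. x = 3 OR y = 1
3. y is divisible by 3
No

The full constraint system is jointly infeasible over the integers. Each constraint and what it forces:

  - x + y = 17: is a linear equation tying the variables together
  - x = 3 OR y = 1: forces a choice: either x = 3 or y = 1
  - y is divisible by 3: restricts y to multiples of 3

Split on the disjunction (x = 3 OR y = 1):
  • If x = 3: with x = 3, writing y = 3y', every remaining term of the linear equation is divisible by 3, so the left side is ≡ 0 (mod 3); but the right side 14 ≡ 2 (mod 3). No integers can satisfy it.
  • If y = 1: this contradicts the divisibility constraint — 1 is not a multiple of 3.
Both branches are infeasible, so the system has no integer solution.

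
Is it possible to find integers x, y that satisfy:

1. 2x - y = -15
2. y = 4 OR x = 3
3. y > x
Yes

Take x = 3, y = 21. Substituting into each constraint:
  (1) 2(3) + (-21) = -15 ✓
  (2) x = 3, target 3 ✓ (second branch holds)
  (3) 21 > 3 ✓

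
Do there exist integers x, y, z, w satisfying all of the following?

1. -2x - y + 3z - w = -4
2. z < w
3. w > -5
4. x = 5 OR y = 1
Yes

Take x = 0, y = 1, z = -1, w = 0. Substituting into each constraint:
  (1) -2(0) + (-1) + 3(-1) + 0 = -4 ✓
  (2) -1 < 0 ✓
  (3) 0 > -5 ✓
  (4) y = 1, target 1 ✓ (second branch holds)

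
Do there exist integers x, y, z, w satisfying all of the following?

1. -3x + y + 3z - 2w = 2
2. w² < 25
Yes

Take x = -2, y = 0, z = 0, w = 2. Substituting into each constraint:
  (1) -3(-2) + 0 + 3(0) - 2(2) = 2 ✓
  (2) w² = (2)² = 4, and 4 < 25 ✓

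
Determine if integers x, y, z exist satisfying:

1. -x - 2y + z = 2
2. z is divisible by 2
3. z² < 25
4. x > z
Yes

Take x = 2, y = -2, z = 0. Substituting into each constraint:
  (1) (-2) - 2(-2) + 0 = 2 ✓
  (2) 0 = 2 × 0, remainder 0 ✓
  (3) z² = (0)² = 0, and 0 < 25 ✓
  (4) 2 > 0 ✓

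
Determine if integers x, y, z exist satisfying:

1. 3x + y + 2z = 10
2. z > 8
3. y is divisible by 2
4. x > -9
Yes

Take x = -2, y = -2, z = 9. Substituting into each constraint:
  (1) 3(-2) + (-2) + 2(9) = 10 ✓
  (2) 9 > 8 ✓
  (3) -2 = 2 × -1, remainder 0 ✓
  (4) -2 > -9 ✓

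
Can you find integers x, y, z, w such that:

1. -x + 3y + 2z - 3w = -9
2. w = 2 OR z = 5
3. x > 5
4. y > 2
Yes

Take x = 28, y = 3, z = 5, w = 0. Substituting into each constraint:
  (1) (-28) + 3(3) + 2(5) - 3(0) = -9 ✓
  (2) z = 5, target 5 ✓ (second branch holds)
  (3) 28 > 5 ✓
  (4) 3 > 2 ✓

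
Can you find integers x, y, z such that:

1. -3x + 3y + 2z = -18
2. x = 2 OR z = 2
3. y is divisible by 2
Yes

Take x = 2, y = -6, z = 3. Substituting into each constraint:
  (1) -3(2) + 3(-6) + 2(3) = -18 ✓
  (2) x = 2, target 2 ✓ (first branch holds)
  (3) -6 = 2 × -3, remainder 0 ✓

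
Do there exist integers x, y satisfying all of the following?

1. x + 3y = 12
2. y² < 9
Yes

Take x = 12, y = 0. Substituting into each constraint:
  (1) 12 + 3(0) = 12 ✓
  (2) y² = (0)² = 0, and 0 < 9 ✓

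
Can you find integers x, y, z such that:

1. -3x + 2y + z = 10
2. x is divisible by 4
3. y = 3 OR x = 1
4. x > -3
Yes

Take x = 0, y = 3, z = 4. Substituting into each constraint:
  (1) -3(0) + 2(3) + 4 = 10 ✓
  (2) 0 = 4 × 0, remainder 0 ✓
  (3) y = 3, target 3 ✓ (first branch holds)
  (4) 0 > -3 ✓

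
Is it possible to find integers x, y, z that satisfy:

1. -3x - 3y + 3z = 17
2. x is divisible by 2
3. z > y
No

Even the single constraint (-3x - 3y + 3z = 17) is infeasible over the integers.

  - -3x - 3y + 3z = 17: every term on the left is divisible by 3, so the LHS ≡ 0 (mod 3), but the RHS 17 is not — no integer solution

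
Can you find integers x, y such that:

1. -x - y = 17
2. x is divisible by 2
Yes

Take x = 0, y = -17. Substituting into each constraint:
  (1) 0 + 17 = 17 ✓
  (2) 0 = 2 × 0, remainder 0 ✓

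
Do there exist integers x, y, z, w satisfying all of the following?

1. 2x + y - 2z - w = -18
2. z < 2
Yes

Take x = 0, y = -18, z = 0, w = 0. Substituting into each constraint:
  (1) 2(0) + (-18) - 2(0) + 0 = -18 ✓
  (2) 0 < 2 ✓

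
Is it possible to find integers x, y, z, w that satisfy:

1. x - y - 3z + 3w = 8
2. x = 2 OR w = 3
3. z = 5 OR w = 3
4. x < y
Yes

Take x = 0, y = 1, z = 0, w = 3. Substituting into each constraint:
  (1) 0 + (-1) - 3(0) + 3(3) = 8 ✓
  (2) w = 3, target 3 ✓ (second branch holds)
  (3) w = 3, target 3 ✓ (second branch holds)
  (4) 0 < 1 ✓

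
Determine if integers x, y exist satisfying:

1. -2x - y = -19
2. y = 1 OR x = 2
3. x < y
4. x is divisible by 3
No

The full constraint system is jointly infeasible over the integers. Each constraint and what it forces:

  - -2x - y = -19: is a linear equation tying the variables together
  - y = 1 OR x = 2: forces a choice: either y = 1 or x = 2
  - x < y: bounds one variable relative to another variable
  - x is divisible by 3: restricts x to multiples of 3

Split on the disjunction (y = 1 OR x = 2):
  • If y = 1: the equation forces x = 9, giving (y, x) = (1, 9), which violates y > x.
  • If x = 2: this contradicts the divisibility constraint — 2 is not a multiple of 3.
Both branches are infeasible, so the system has no integer solution.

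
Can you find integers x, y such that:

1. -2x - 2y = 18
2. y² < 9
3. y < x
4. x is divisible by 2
No

A contradictory subset is {-2x - 2y = 18, y² < 9, y < x}. No integer assignment can satisfy these jointly:

  - -2x - 2y = 18: is a linear equation tying the variables together
  - y² < 9: restricts y to |y| ≤ 2
  - y < x: bounds one variable relative to another variable

Propagating the comparison: x > y and y ≥ -2 give x ≥ -1. Range argument: with x ∈ [-1, ∞], y ∈ [-2, 2], the left side of the equation is at most 6, but the right side is 18 > 6. No integer solution exists.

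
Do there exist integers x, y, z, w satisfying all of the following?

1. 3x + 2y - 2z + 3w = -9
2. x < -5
Yes

Take x = -7, y = 0, z = -6, w = 0. Substituting into each constraint:
  (1) 3(-7) + 2(0) - 2(-6) + 3(0) = -9 ✓
  (2) -7 < -5 ✓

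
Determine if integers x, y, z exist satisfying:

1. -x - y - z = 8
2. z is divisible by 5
Yes

Take x = 0, y = -8, z = 0. Substituting into each constraint:
  (1) 0 + 8 + 0 = 8 ✓
  (2) 0 = 5 × 0, remainder 0 ✓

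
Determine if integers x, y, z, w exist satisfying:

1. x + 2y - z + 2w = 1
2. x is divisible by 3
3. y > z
Yes

Take x = 0, y = 2, z = 1, w = -1. Substituting into each constraint:
  (1) 0 + 2(2) + (-1) + 2(-1) = 1 ✓
  (2) 0 = 3 × 0, remainder 0 ✓
  (3) 2 > 1 ✓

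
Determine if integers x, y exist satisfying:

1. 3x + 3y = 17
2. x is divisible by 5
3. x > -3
No

Even the single constraint (3x + 3y = 17) is infeasible over the integers.

  - 3x + 3y = 17: every term on the left is divisible by 3, so the LHS ≡ 0 (mod 3), but the RHS 17 is not — no integer solution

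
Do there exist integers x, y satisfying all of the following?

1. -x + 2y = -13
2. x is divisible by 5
Yes

Take x = 15, y = 1. Substituting into each constraint:
  (1) (-15) + 2(1) = -13 ✓
  (2) 15 = 5 × 3, remainder 0 ✓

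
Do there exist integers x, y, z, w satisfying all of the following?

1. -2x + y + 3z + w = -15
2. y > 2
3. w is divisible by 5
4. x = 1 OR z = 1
Yes

Take x = -2, y = 3, z = 1, w = -25. Substituting into each constraint:
  (1) -2(-2) + 3 + 3(1) + (-25) = -15 ✓
  (2) 3 > 2 ✓
  (3) -25 = 5 × -5, remainder 0 ✓
  (4) z = 1, target 1 ✓ (second branch holds)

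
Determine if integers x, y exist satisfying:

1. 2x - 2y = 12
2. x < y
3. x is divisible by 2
No

A contradictory subset is {2x - 2y = 12, x < y}. No integer assignment can satisfy these jointly:

  - 2x - 2y = 12: is a linear equation tying the variables together
  - x < y: bounds one variable relative to another variable

From the equation, x − y = 6, i.e. y − x = -6; but y > x requires y − x ≥ 1. Contradiction.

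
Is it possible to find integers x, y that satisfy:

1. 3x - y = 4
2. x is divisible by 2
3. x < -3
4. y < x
Yes

Take x = -4, y = -16. Substituting into each constraint:
  (1) 3(-4) + 16 = 4 ✓
  (2) -4 = 2 × -2, remainder 0 ✓
  (3) -4 < -3 ✓
  (4) -16 < -4 ✓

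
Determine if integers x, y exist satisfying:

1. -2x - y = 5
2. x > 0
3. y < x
Yes

Take x = 1, y = -7. Substituting into each constraint:
  (1) -2(1) + 7 = 5 ✓
  (2) 1 > 0 ✓
  (3) -7 < 1 ✓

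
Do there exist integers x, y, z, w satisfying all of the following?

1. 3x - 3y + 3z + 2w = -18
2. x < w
Yes

Take x = 2, y = 10, z = 0, w = 3. Substituting into each constraint:
  (1) 3(2) - 3(10) + 3(0) + 2(3) = -18 ✓
  (2) 2 < 3 ✓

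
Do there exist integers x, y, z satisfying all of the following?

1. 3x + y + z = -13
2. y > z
Yes

Take x = -6, y = 3, z = 2. Substituting into each constraint:
  (1) 3(-6) + 3 + 2 = -13 ✓
  (2) 3 > 2 ✓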